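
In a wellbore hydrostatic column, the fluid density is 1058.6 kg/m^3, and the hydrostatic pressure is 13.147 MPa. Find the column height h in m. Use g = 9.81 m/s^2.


h = P * 1e6 / (g * rho)
h = 13.147 * 1e6 / (9.81 * 1058.6)
h = 1266.0 m


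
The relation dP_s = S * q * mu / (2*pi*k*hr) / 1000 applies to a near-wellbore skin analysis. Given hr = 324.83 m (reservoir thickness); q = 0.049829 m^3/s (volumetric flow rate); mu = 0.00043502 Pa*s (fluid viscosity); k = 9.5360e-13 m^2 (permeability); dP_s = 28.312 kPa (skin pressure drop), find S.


S = dP_s * 1000 * 2*pi*k*hr / (q*mu)
S = 28.312 * 1000 * 2*pi*9.5360e-13*324.83 / (0.049829*0.00043502)
S = 2.5420


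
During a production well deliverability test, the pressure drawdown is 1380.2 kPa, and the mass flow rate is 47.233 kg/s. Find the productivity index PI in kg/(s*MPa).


PI = mdot * 1000 / dP
PI = 47.233 * 1000 / 1380.2
PI = 34.222 kg/(s*MPa)


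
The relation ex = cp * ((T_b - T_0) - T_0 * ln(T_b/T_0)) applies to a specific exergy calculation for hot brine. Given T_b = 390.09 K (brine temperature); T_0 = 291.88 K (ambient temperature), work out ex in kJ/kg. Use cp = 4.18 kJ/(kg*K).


ex = cp * ((T_b - T_0) - T_0 * ln(T_b/T_0))
ex = 4.18 * ((390.09 - 291.88) - 291.88 * ln(390.09/291.88))
ex = 56.659 kJ/kg


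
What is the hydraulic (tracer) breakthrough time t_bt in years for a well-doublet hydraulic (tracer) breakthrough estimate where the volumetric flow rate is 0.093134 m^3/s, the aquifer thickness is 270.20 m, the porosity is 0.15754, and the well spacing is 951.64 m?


t_bt = pi * hr * phi * L^2 / (3 * Qv) / (365.25*86400)
t_bt = pi * 270.20 * 0.15754 * 951.64^2 / (3 * 0.093134) / (365.25*86400)
t_bt = 13.735 years


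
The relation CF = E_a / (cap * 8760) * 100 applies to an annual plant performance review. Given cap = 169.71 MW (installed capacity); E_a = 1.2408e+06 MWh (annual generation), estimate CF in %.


CF = E_a / (cap * 8760) * 100
CF = 1.2408e+06 / (169.71 * 8760) * 100
CF = 83.462 %


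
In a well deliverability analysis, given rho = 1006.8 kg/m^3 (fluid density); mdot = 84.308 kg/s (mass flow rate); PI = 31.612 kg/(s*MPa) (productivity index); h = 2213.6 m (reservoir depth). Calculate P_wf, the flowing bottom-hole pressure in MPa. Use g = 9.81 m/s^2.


Step 1: P_i = rho*g*h/1e6 = 1006.8*9.81*2213.6/1e6 = 21.86308 MPa
Step 2: P_wf = P_i - mdot/PI = 21.86308 - 84.308/31.612 = 19.196 MPa
P_wf = 19.196 MPa


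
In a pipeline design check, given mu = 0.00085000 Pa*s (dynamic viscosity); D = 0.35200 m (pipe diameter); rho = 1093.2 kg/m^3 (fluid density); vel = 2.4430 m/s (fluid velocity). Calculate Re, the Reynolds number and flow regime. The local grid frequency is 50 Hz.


Step 1: Re = rho*vel*D/mu = 1093.2*2.443*0.352/0.00085 = 1.1060e+06
Step 2: Re = 1.1060e+06 > 4000, so flow is turbulent.
Re = 1.1060e+06 (turbulent)


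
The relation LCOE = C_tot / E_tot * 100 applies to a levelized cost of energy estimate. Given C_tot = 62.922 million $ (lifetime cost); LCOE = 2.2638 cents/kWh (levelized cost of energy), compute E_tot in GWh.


E_tot = C_tot / LCOE * 100
E_tot = 62.922 / 2.2638 * 100
E_tot = 2779.5 GWh


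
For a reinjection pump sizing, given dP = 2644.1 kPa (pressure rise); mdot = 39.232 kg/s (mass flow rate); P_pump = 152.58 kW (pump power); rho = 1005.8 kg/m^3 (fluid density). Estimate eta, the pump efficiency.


eta = mdot * dP / (rho * P_pump)
eta = 39.232 * 2644.1 / (1005.8 * 152.58)
eta = 0.67594


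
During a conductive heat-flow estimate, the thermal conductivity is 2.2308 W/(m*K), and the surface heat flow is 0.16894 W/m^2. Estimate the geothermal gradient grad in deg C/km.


grad = q * 1000 / k
grad = 0.16894 * 1000 / 2.2308
grad = 75.731 deg C/km


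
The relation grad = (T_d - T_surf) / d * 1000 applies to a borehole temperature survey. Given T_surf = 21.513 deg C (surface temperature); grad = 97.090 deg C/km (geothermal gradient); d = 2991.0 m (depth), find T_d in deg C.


T_d = T_surf + grad * d / 1000
T_d = 21.513 + 97.090 * 2991.0 / 1000
T_d = 311.91 deg C


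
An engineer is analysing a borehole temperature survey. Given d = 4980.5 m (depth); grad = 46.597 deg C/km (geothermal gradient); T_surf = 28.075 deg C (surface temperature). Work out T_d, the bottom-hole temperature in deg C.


T_d = T_surf + grad * d / 1000
T_d = 28.075 + 46.597 * 4980.5 / 1000
T_d = 260.15 deg C


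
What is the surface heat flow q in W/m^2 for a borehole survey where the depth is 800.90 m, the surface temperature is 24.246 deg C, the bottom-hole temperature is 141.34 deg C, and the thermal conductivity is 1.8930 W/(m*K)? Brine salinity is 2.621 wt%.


Step 1: grad = (T_d - T_surf)/d * 1000 = (141.34 - 24.246)/800.9 * 1000 = 146.2030 deg C/km
Step 2: q = k * grad / 1000 = 1.893 * 146.2030 / 1000 = 0.27676 W/m^2
q = 0.27676 W/m^2


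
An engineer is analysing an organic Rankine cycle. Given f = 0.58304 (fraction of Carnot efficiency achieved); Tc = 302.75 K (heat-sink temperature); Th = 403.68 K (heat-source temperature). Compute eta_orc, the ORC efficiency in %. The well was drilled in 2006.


eta_orc = (1 - Tc/Th) * f * 100
eta_orc = (1 - 302.75/403.68) * 0.58304 * 100
eta_orc = 14.577 %


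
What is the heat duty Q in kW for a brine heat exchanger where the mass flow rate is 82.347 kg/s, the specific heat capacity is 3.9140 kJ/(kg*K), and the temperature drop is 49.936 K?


Q = mdot * cp * dT / 1000
Q = 82.347 * 3.9140 * 49.936 / 1000
Q = 16.09468 MW
Convert: 16.09468 MW * 1000.0 = 16095 kW
Q = 16095 kW


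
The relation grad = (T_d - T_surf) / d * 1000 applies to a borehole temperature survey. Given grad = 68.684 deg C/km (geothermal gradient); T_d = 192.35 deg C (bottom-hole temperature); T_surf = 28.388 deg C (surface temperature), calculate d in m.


d = (T_d - T_surf) / grad * 1000
d = (192.35 - 28.388) / 68.684 * 1000
d = 2387.2 m


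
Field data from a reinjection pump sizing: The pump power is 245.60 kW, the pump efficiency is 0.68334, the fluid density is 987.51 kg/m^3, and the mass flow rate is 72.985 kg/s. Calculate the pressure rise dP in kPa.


dP = P_pump * rho * eta / mdot
dP = 245.60 * 987.51 * 0.68334 / 72.985
dP = 2270.8 kPa


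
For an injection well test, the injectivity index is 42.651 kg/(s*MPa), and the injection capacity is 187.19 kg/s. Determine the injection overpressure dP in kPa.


dP = mdot * 1000 / II
dP = 187.19 * 1000 / 42.651
dP = 4388.9 kPa


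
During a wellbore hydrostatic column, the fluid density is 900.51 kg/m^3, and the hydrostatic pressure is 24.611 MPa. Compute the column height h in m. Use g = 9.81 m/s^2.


h = P * 1e6 / (g * rho)
h = 24.611 * 1e6 / (9.81 * 900.51)
h = 2785.9 m


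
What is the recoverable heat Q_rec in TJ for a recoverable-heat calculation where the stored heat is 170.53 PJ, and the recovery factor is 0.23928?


Q_rec = Q_s * RF
Q_rec = 170.53 * 0.23928
Q_rec = 40.80442 PJ
Convert: 40.80442 PJ * 1000.0 = 40804 TJ
Q_rec = 40804 TJ


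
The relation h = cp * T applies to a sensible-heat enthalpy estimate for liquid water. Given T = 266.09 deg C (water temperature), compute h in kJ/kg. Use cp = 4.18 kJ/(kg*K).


h = cp * T
h = 4.18 * 266.09
h = 1112.3 kJ/kg


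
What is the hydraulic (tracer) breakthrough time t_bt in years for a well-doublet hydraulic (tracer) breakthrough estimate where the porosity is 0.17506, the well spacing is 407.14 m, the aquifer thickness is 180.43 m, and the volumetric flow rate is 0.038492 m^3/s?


t_bt = pi * hr * phi * L^2 / (3 * Qv) / (365.25*86400)
t_bt = pi * 180.43 * 0.17506 * 407.14^2 / (3 * 0.038492) / (365.25*86400)
t_bt = 4.5137 years


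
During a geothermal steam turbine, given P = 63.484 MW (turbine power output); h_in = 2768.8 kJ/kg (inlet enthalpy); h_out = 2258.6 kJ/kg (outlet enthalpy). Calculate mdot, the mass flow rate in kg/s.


mdot = P * 1000 / (h_in - h_out)
mdot = 63.484 * 1000 / (2768.8 - 2258.6)
mdot = 124.43 kg/s


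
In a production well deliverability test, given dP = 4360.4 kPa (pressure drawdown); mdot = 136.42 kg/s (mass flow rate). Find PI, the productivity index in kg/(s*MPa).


PI = mdot * 1000 / dP
PI = 136.42 * 1000 / 4360.4
PI = 31.286 kg/(s*MPa)


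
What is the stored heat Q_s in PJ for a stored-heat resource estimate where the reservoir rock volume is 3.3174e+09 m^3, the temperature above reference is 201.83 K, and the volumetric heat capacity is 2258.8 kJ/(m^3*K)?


Q_s = Vr * rhoc * dT / 1e12
Q_s = 3.3174e+09 * 2258.8 * 201.83 / 1e12
Q_s = 1512.4 PJ


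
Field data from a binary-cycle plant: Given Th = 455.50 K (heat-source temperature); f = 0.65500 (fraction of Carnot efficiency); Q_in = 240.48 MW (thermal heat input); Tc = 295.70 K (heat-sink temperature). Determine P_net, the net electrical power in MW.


Step 1: eta = (1 - Tc/Th)*f = (1 - 295.7/455.5)*0.655 = 0.2297892
Step 2: P_net = eta * Q_in = 0.2297892 * 240.48 = 55.260 MW
P_net = 55.260 MW


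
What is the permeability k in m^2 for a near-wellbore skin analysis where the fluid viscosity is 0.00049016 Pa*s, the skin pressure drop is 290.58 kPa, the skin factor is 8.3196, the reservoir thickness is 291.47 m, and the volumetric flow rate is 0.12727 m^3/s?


k = S*q*mu / (2*pi*dP_s*1000*hr)
k = 8.3196*0.12727*0.00049016 / (2*pi*290.58*1000*291.47)
k = 9.7527e-13 m^2


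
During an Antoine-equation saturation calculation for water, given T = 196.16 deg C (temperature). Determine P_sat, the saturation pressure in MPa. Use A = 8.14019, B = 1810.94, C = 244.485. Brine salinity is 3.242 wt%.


P_sat = 10^(A - B/(C + T)) / 760 * 0.101325
P_sat = 10^(8.14019 - 1810.94/(244.485 + 196.16)) / 760 * 0.101325
P_sat = 1.4300 MPa


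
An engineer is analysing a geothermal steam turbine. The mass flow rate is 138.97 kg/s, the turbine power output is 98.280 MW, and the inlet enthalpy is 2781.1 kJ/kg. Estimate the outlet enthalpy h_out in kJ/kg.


h_out = h_in - P * 1000 / mdot
h_out = 2781.1 - 98.280 * 1000 / 138.97
h_out = 2073.9 kJ/kg


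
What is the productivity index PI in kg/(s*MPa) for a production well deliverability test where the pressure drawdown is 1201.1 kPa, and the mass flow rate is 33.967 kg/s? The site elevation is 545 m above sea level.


PI = mdot * 1000 / dP
PI = 33.967 * 1000 / 1201.1
PI = 28.280 kg/(s*MPa)


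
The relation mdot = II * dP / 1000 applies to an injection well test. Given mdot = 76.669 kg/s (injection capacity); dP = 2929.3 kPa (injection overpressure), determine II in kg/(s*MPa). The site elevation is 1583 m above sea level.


II = mdot * 1000 / dP
II = 76.669 * 1000 / 2929.3
II = 26.173 kg/(s*MPa)


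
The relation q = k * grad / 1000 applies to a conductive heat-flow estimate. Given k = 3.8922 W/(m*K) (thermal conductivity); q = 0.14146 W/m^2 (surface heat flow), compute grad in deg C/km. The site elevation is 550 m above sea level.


grad = q * 1000 / k
grad = 0.14146 * 1000 / 3.8922
grad = 36.344 deg C/km


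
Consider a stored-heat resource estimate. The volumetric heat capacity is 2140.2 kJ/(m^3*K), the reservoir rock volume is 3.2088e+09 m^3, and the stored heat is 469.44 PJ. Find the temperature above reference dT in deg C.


dT = Q_s * 1e12 / (Vr * rhoc)
dT = 469.44 * 1e12 / (3.2088e+09 * 2140.2)
dT = 68.35701 K
Convert (temperature difference, 1 K = 1 deg C): 68.35701 K = 68.35701 deg C
dT = 68.357 deg C


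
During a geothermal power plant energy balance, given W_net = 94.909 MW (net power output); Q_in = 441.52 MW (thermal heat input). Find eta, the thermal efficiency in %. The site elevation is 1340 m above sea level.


eta = W_net / Q_in * 100
eta = 94.909 / 441.52 * 100
eta = 21.496 %


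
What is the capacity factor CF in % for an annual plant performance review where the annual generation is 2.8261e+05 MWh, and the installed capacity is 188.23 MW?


CF = E_a / (cap * 8760) * 100
CF = 2.8261e+05 / (188.23 * 8760) * 100
CF = 17.139 %


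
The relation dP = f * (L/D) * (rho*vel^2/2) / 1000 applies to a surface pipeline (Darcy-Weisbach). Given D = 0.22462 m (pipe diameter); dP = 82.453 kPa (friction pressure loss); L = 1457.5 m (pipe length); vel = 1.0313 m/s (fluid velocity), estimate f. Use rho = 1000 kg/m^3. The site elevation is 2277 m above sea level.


f = dP*1000 / ((L/D)*(rho*vel^2/2))
f = 82.453*1000 / ((1457.5/0.22462)*(1000*1.0313^2/2))
f = 0.023895


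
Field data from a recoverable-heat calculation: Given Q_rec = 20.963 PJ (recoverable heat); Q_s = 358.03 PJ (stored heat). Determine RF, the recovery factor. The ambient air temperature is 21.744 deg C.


RF = Q_rec / Q_s
RF = 20.963 / 358.03
RF = 0.058551


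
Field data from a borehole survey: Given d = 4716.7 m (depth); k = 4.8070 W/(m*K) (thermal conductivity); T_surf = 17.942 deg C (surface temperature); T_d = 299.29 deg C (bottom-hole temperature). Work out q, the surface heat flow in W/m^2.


Step 1: grad = (T_d - T_surf)/d * 1000 = (299.29 - 17.942)/4716.7 * 1000 = 59.64933 deg C/km
Step 2: q = k * grad / 1000 = 4.807 * 59.64933 / 1000 = 0.28673 W/m^2
q = 0.28673 W/m^2


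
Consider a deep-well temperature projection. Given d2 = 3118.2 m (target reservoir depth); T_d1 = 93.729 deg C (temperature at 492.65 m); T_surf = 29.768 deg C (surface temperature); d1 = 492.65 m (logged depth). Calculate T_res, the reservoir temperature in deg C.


Step 1: grad = (T_d1 - T_surf)/d1 * 1000 = (93.729 - 29.768)/492.65 * 1000 = 129.8305 deg C/km
Step 2: T_res = T_surf + grad*d2/1000 = 29.768 + 129.8305*3118.2/1000 = 434.61 deg C
T_res = 434.61 deg C


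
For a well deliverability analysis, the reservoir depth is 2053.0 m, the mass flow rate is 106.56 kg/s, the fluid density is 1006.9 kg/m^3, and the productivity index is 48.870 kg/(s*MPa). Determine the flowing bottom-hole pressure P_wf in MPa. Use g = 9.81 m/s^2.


Step 1: P_i = rho*g*h/1e6 = 1006.9*9.81*2053.0/1e6 = 20.27890 MPa
Step 2: P_wf = P_i - mdot/PI = 20.27890 - 106.56/48.87 = 18.098 MPa
P_wf = 18.098 MPa


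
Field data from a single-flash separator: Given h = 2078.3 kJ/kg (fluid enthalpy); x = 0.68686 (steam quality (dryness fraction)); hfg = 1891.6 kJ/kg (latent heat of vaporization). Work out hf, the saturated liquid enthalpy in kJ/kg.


hf = h - x * hfg
hf = 2078.3 - 0.68686 * 1891.6
hf = 779.04 kJ/kg


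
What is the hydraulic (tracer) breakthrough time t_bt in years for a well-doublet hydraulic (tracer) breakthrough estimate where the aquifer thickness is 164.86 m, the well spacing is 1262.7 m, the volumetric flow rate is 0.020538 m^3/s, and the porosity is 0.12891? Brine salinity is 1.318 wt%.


t_bt = pi * hr * phi * L^2 / (3 * Qv) / (365.25*86400)
t_bt = pi * 164.86 * 0.12891 * 1262.7^2 / (3 * 0.020538) / (365.25*86400)
t_bt = 54.748 years


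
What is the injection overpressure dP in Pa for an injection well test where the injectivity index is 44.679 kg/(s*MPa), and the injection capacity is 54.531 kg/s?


dP = mdot * 1000 / II
dP = 54.531 * 1000 / 44.679
dP = 1220.506 kPa
Convert: 1220.506 kPa * 1000.0 = 1.2205e+06 Pa
dP = 1.2205e+06 Pa


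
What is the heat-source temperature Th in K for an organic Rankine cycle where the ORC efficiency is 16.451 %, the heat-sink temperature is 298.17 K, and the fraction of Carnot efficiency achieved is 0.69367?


Th = Tc / (1 - (eta_orc/100)/f)
Th = 298.17 / (1 - (16.451/100)/0.69367)
Th = 390.87 K


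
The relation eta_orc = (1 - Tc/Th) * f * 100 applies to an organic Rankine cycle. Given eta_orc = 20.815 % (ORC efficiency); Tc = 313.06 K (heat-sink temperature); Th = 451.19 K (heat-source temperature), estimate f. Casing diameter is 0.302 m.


f = (eta_orc/100) / (1 - Tc/Th)
f = (20.815/100) / (1 - 313.06/451.19)
f = 0.67990


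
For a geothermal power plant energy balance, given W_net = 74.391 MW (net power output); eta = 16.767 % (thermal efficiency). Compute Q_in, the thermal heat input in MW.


Q_in = W_net / (eta / 100)
Q_in = 74.391 / (16.767 / 100)
Q_in = 443.68 MW


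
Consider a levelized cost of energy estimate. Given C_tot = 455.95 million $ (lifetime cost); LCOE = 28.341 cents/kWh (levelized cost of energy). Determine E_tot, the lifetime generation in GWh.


E_tot = C_tot / LCOE * 100
E_tot = 455.95 / 28.341 * 100
E_tot = 1608.8 GWh


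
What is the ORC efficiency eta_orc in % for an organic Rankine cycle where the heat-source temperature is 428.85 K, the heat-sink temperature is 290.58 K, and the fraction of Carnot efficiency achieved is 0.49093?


eta_orc = (1 - Tc/Th) * f * 100
eta_orc = (1 - 290.58/428.85) * 0.49093 * 100
eta_orc = 15.829 %


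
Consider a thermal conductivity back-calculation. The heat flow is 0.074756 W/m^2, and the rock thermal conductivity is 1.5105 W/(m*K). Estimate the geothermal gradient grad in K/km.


grad = q / k * 1000
grad = 0.074756 / 1.5105 * 1000
grad = 49.49090 deg C/km
Convert: 49.49090 deg C/km * 1.0 = 49.491 K/km
grad = 49.491 K/km


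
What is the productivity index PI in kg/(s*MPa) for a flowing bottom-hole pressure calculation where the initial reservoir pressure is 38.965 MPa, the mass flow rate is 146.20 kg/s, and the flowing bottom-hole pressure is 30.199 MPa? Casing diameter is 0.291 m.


PI = mdot / (P_i - P_wf)
PI = 146.20 / (38.965 - 30.199)
PI = 16.678 kg/(s*MPa)


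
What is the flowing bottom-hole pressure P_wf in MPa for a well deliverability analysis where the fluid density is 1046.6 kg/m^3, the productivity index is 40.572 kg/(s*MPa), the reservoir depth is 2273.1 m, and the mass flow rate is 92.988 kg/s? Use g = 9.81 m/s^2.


Step 1: P_i = rho*g*h/1e6 = 1046.6*9.81*2273.1/1e6 = 23.33825 MPa
Step 2: P_wf = P_i - mdot/PI = 23.33825 - 92.988/40.572 = 21.046 MPa
P_wf = 21.046 MPa


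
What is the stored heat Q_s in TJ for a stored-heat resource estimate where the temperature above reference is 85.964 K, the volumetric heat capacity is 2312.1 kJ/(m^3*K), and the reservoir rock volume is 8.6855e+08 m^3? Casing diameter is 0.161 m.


Q_s = Vr * rhoc * dT / 1e12
Q_s = 8.6855e+08 * 2312.1 * 85.964 / 1e12
Q_s = 172.6307 PJ
Convert: 172.6307 PJ * 1000.0 = 1.7263e+05 TJ
Q_s = 1.7263e+05 TJ


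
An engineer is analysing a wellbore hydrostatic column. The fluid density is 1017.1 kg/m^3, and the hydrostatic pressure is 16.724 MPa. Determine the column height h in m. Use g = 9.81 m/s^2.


h = P * 1e6 / (g * rho)
h = 16.724 * 1e6 / (9.81 * 1017.1)
h = 1676.1 m


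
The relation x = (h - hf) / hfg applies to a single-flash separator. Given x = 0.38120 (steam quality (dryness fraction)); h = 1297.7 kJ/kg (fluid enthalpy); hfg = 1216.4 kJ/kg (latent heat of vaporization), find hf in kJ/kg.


hf = h - x * hfg
hf = 1297.7 - 0.38120 * 1216.4
hf = 834.01 kJ/kg


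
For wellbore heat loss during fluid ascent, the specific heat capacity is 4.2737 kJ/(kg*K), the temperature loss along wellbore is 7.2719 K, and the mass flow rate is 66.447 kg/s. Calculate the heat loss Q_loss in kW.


Q_loss = mdot * cp * dT
Q_loss = 66.447 * 4.2737 * 7.2719
Q_loss = 2065.0 kW


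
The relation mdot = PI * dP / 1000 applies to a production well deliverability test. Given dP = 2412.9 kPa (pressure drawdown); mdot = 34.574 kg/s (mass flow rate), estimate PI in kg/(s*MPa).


PI = mdot * 1000 / dP
PI = 34.574 * 1000 / 2412.9
PI = 14.329 kg/(s*MPa)


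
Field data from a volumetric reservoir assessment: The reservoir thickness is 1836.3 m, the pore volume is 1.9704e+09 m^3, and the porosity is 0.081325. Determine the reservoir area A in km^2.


A = Vp / (1e6 * hr * phi)
A = 1.9704e+09 / (1e6 * 1836.3 * 0.081325)
A = 13.194 km^2


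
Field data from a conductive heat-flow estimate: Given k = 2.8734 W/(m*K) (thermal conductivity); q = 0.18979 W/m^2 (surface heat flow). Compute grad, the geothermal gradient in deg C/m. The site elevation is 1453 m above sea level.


grad = q * 1000 / k
grad = 0.18979 * 1000 / 2.8734
grad = 66.05067 deg C/km
Convert: 66.05067 deg C/km * 0.001 = 0.066051 deg C/m
grad = 0.066051 deg C/m


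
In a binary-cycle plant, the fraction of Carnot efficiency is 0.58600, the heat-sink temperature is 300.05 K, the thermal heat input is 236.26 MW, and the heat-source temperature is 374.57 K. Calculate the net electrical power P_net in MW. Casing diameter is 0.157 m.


Step 1: eta = (1 - Tc/Th)*f = (1 - 300.05/374.57)*0.586 = 0.1165836
Step 2: P_net = eta * Q_in = 0.1165836 * 236.26 = 27.544 MW
P_net = 27.544 MW


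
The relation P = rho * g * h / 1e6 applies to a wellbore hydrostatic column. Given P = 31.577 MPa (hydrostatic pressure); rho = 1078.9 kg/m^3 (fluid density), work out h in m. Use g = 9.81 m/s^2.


h = P * 1e6 / (g * rho)
h = 31.577 * 1e6 / (9.81 * 1078.9)
h = 2983.5 m


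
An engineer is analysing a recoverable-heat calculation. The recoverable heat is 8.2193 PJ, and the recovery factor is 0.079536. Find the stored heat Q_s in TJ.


Q_s = Q_rec / RF
Q_s = 8.2193 / 0.079536
Q_s = 103.3406 PJ
Convert: 103.3406 PJ * 1000.0 = 1.0334e+05 TJ
Q_s = 1.0334e+05 TJ


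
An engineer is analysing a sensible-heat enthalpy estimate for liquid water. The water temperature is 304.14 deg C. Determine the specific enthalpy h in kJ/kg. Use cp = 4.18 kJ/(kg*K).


h = cp * T
h = 4.18 * 304.14
h = 1271.3 kJ/kg


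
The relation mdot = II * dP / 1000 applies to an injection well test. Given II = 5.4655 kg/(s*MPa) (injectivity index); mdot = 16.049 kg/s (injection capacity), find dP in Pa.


dP = mdot * 1000 / II
dP = 16.049 * 1000 / 5.4655
dP = 2936.419 kPa
Convert: 2936.419 kPa * 1000.0 = 2.9364e+06 Pa
dP = 2.9364e+06 Pa


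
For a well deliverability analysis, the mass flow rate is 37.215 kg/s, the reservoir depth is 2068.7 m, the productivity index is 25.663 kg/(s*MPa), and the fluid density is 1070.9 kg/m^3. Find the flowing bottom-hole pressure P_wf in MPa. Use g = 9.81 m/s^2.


Step 1: P_i = rho*g*h/1e6 = 1070.9*9.81*2068.7/1e6 = 21.73279 MPa
Step 2: P_wf = P_i - mdot/PI = 21.73279 - 37.215/25.663 = 20.283 MPa
P_wf = 20.283 MPa


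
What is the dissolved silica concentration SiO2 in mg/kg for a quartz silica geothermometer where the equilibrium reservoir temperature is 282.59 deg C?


SiO2 = 10^(5.19 - 1309/(T_eq + 273.15))
SiO2 = 10^(5.19 - 1309/(282.59 + 273.15))
SiO2 = 683.25 mg/kg


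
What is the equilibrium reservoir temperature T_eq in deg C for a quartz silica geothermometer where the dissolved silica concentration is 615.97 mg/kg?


T_eq = 1309 / (5.19 - log10(SiO2)) - 273.15
T_eq = 1309 / (5.19 - log10(615.97)) - 273.15
T_eq = 272.17 deg C


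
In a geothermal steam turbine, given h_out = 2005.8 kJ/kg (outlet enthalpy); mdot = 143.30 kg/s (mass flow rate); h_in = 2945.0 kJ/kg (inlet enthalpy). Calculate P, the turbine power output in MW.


P = mdot * (h_in - h_out) / 1000
P = 143.30 * (2945.0 - 2005.8) / 1000
P = 134.59 MW


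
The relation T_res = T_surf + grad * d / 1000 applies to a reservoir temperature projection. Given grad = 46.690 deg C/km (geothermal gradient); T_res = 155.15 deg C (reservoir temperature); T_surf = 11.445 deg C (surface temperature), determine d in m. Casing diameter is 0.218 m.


d = (T_res - T_surf) / grad * 1000
d = (155.15 - 11.445) / 46.690 * 1000
d = 3077.9 m


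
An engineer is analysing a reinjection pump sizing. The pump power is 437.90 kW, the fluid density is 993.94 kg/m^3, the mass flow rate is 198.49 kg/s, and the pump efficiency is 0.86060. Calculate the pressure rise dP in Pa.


dP = P_pump * rho * eta / mdot
dP = 437.90 * 993.94 * 0.86060 / 198.49
dP = 1887.113 kPa
Convert: 1887.113 kPa * 1000.0 = 1.8871e+06 Pa
dP = 1.8871e+06 Pa


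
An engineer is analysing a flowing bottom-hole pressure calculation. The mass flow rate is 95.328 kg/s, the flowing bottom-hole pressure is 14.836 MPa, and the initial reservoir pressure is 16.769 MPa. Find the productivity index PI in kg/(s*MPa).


PI = mdot / (P_i - P_wf)
PI = 95.328 / (16.769 - 14.836)
PI = 49.316 kg/(s*MPa)


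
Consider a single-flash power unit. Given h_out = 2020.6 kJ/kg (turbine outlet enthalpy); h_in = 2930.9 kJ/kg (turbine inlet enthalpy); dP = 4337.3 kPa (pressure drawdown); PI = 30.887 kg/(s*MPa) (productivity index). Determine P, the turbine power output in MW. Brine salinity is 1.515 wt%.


Step 1: mdot = PI * dP / 1000 = 30.887 * 4337.3 / 1000 = 133.9662 kg/s
Step 2: P = mdot*(h_in - h_out)/1000 = 133.9662*(2930.9 - 2020.6)/1000 = 121.95 MW
P = 121.95 MW


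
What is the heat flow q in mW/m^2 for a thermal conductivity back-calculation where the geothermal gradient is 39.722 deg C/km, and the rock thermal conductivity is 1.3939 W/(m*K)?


q = k * grad / 1000
q = 1.3939 * 39.722 / 1000
q = 0.05536850 W/m^2
Convert: 0.05536850 W/m^2 * 1000.0 = 55.369 mW/m^2
q = 55.369 mW/m^2


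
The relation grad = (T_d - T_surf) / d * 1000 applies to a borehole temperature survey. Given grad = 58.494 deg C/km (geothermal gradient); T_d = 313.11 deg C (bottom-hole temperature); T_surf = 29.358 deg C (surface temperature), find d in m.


d = (T_d - T_surf) / grad * 1000
d = (313.11 - 29.358) / 58.494 * 1000
d = 4851.0 m


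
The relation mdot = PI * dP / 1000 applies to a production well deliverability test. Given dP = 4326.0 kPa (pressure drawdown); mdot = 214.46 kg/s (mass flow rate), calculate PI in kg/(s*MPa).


PI = mdot * 1000 / dP
PI = 214.46 * 1000 / 4326.0
PI = 49.575 kg/(s*MPa)


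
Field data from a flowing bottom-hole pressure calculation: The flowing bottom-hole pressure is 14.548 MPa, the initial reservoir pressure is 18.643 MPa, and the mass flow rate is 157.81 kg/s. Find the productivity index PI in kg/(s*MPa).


PI = mdot / (P_i - P_wf)
PI = 157.81 / (18.643 - 14.548)
PI = 38.537 kg/(s*MPa)


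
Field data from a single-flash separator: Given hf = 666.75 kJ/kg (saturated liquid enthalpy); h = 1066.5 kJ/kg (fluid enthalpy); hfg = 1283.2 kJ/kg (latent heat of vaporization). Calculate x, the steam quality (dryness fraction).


x = (h - hf) / hfg
x = (1066.5 - 666.75) / 1283.2
x = 0.31153


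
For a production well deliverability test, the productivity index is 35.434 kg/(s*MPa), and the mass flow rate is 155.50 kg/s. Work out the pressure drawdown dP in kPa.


dP = mdot * 1000 / PI
dP = 155.50 * 1000 / 35.434
dP = 4388.4 kPa


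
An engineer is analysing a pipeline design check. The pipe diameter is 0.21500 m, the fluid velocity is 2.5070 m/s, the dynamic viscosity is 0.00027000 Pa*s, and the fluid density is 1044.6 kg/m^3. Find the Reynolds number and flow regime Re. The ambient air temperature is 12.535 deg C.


Step 1: Re = rho*vel*D/mu = 1044.6*2.507*0.215/0.00027 = 2.0854e+06
Step 2: Re = 2.0854e+06 > 4000, so flow is turbulent.
Re = 2.0854e+06 (turbulent)


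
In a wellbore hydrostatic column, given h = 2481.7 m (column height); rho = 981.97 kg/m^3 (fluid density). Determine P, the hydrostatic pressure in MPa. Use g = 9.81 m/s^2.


P = rho * g * h / 1e6
P = 981.97 * 9.81 * 2481.7 / 1e6
P = 23.907 MPa


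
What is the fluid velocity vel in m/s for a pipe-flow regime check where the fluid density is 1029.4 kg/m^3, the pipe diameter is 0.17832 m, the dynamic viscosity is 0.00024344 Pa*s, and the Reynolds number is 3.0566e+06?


vel = Re * mu / (rho * D)
vel = 3.0566e+06 * 0.00024344 / (1029.4 * 0.17832)
vel = 4.0537 m/s


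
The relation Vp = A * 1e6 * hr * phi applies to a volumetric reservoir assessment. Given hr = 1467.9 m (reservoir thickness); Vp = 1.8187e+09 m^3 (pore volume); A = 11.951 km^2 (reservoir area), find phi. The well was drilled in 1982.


phi = Vp / (A * 1e6 * hr)
phi = 1.8187e+09 / (11.951 * 1e6 * 1467.9)
phi = 0.10367


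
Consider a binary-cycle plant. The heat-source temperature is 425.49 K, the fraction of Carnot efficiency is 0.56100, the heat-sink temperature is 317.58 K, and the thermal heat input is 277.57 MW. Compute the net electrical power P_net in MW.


Step 1: eta = (1 - Tc/Th)*f = (1 - 317.58/425.49)*0.561 = 0.1422772
Step 2: P_net = eta * Q_in = 0.1422772 * 277.57 = 39.492 MW
P_net = 39.492 MW


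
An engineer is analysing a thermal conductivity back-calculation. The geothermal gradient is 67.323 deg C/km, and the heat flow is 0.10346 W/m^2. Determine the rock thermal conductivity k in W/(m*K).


k = q / (grad / 1000)
k = 0.10346 / (67.323 / 1000)
k = 1.5368 W/(m*K)


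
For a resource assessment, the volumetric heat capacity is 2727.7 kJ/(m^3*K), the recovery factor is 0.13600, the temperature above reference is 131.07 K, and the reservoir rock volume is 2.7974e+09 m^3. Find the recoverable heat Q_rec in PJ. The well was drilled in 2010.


Step 1: Q_s = Vr*rhoc*dT/1e12 = 2.7974e+09*2727.7*131.07/1e12 = 1000.125 PJ
Step 2: Q_rec = Q_s * RF = 1000.125 * 0.136 = 136.02 PJ
Q_rec = 136.02 PJ


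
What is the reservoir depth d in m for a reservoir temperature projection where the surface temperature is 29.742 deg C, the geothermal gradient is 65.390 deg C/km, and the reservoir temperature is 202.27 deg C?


d = (T_res - T_surf) / grad * 1000
d = (202.27 - 29.742) / 65.390 * 1000
d = 2638.4 m


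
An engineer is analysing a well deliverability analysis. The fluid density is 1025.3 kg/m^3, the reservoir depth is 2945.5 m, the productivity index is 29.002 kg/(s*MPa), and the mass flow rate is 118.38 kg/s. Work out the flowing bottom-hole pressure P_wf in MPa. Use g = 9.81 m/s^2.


Step 1: P_i = rho*g*h/1e6 = 1025.3*9.81*2945.5/1e6 = 29.62641 MPa
Step 2: P_wf = P_i - mdot/PI = 29.62641 - 118.38/29.002 = 25.545 MPa
P_wf = 25.545 MPa


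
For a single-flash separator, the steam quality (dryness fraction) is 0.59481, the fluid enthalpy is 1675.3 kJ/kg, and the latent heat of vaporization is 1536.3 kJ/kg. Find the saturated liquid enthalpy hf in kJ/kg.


hf = h - x * hfg
hf = 1675.3 - 0.59481 * 1536.3
hf = 761.49 kJ/kg


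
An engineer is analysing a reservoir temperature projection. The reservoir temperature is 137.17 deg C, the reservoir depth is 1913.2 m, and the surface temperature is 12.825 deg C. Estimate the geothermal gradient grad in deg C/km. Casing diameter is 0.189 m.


grad = (T_res - T_surf) / d * 1000
grad = (137.17 - 12.825) / 1913.2 * 1000
grad = 64.993 deg C/km


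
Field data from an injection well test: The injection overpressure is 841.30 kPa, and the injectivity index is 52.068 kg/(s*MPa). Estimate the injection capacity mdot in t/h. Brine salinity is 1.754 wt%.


mdot = II * dP / 1000
mdot = 52.068 * 841.30 / 1000
mdot = 43.80481 kg/s
Convert: 43.80481 kg/s * 3.6 = 157.70 t/h
mdot = 157.70 t/h


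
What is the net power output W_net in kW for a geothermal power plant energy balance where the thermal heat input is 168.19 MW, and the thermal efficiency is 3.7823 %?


W_net = eta / 100 * Q_in
W_net = 3.7823 / 100 * 168.19
W_net = 6.361450 MW
Convert: 6.361450 MW * 1000.0 = 6361.4 kW
W_net = 6361.4 kW


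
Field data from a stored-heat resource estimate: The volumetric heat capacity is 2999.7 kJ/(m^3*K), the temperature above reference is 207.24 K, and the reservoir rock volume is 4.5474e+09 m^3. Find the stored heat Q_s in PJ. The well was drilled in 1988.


Q_s = Vr * rhoc * dT / 1e12
Q_s = 4.5474e+09 * 2999.7 * 207.24 / 1e12
Q_s = 2826.9 PJ


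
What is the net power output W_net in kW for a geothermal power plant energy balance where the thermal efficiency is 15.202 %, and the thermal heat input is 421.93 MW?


W_net = eta / 100 * Q_in
W_net = 15.202 / 100 * 421.93
W_net = 64.14180 MW
Convert: 64.14180 MW * 1000.0 = 64142 kW
W_net = 64142 kW


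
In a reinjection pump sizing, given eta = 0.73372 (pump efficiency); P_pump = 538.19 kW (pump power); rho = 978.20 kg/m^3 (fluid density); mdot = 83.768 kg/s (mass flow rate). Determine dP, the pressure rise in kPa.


dP = P_pump * rho * eta / mdot
dP = 538.19 * 978.20 * 0.73372 / 83.768
dP = 4611.2 kPa


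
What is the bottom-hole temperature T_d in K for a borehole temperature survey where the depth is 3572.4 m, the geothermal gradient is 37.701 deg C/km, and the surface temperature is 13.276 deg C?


T_d = T_surf + grad * d / 1000
T_d = 13.276 + 37.701 * 3572.4 / 1000
T_d = 147.9591 deg C
Convert to K: 147.9591 + 273.15 = 421.11 K
T_d = 421.11 K


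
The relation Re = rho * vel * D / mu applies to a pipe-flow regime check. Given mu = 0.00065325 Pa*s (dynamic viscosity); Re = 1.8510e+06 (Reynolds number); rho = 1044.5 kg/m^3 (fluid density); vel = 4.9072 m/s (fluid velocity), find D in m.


D = Re * mu / (rho * vel)
D = 1.8510e+06 * 0.00065325 / (1044.5 * 4.9072)
D = 0.23591 m


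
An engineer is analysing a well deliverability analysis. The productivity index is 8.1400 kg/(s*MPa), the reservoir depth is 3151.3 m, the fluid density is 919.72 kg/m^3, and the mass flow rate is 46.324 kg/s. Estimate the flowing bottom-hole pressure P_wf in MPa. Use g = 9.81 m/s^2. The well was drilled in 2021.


Step 1: P_i = rho*g*h/1e6 = 919.72*9.81*3151.3/1e6 = 28.43246 MPa
Step 2: P_wf = P_i - mdot/PI = 28.43246 - 46.324/8.14 = 22.742 MPa
P_wf = 22.742 MPa


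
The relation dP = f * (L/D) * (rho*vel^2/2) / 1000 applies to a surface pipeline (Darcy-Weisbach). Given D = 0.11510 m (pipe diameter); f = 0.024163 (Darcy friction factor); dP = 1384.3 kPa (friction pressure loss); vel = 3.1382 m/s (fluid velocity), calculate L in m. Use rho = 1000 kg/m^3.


L = dP*1000*D / (f*rho*vel^2/2)
L = 1384.3*1000*0.11510 / (0.024163*1000*3.1382^2/2)
L = 1339.1 m


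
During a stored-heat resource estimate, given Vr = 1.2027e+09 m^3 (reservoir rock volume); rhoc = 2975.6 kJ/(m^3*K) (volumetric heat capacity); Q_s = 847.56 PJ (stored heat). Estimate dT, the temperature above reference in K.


dT = Q_s * 1e12 / (Vr * rhoc)
dT = 847.56 * 1e12 / (1.2027e+09 * 2975.6)
dT = 236.83 K


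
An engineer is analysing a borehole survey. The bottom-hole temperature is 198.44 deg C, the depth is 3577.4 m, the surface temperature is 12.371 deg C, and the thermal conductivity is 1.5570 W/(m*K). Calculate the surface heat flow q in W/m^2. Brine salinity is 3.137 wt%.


Step 1: grad = (T_d - T_surf)/d * 1000 = (198.44 - 12.371)/3577.4 * 1000 = 52.01236 deg C/km
Step 2: q = k * grad / 1000 = 1.557 * 52.01236 / 1000 = 0.080983 W/m^2
q = 0.080983 W/m^2


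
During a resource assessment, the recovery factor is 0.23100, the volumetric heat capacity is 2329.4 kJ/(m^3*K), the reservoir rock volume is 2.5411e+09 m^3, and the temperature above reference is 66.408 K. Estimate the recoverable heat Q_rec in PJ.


Step 1: Q_s = Vr*rhoc*dT/1e12 = 2.5411e+09*2329.4*66.408/1e12 = 393.0848 PJ
Step 2: Q_rec = Q_s * RF = 393.0848 * 0.231 = 90.803 PJ
Q_rec = 90.803 PJ


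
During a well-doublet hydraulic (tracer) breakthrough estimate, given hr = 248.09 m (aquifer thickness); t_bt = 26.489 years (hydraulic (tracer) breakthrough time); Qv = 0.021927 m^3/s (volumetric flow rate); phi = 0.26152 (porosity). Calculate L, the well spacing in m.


L = sqrt(t_bt*365.25*86400*3*Qv / (pi*hr*phi))
L = sqrt(26.489*365.25*86400*3*0.021927 / (pi*248.09*0.26152))
L = 519.40 m


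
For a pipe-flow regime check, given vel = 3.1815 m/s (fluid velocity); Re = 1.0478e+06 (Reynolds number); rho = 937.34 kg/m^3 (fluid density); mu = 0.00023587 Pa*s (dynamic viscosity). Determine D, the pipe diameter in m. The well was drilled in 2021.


D = Re * mu / (rho * vel)
D = 1.0478e+06 * 0.00023587 / (937.34 * 3.1815)
D = 0.082875 m


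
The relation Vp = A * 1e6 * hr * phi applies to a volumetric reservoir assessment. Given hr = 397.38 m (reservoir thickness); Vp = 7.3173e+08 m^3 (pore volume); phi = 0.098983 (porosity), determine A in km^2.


A = Vp / (1e6 * hr * phi)
A = 7.3173e+08 / (1e6 * 397.38 * 0.098983)
A = 18.603 km^2


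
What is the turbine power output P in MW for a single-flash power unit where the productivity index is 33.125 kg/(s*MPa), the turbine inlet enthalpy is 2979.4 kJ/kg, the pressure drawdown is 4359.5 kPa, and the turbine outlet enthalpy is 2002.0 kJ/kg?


Step 1: mdot = PI * dP / 1000 = 33.125 * 4359.5 / 1000 = 144.4084 kg/s
Step 2: P = mdot*(h_in - h_out)/1000 = 144.4084*(2979.4 - 2002.0)/1000 = 141.14 MW
P = 141.14 MW


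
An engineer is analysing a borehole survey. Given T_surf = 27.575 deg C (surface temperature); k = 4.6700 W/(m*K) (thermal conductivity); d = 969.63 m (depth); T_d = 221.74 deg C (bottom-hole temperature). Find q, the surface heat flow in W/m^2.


Step 1: grad = (T_d - T_surf)/d * 1000 = (221.74 - 27.575)/969.63 * 1000 = 200.2465 deg C/km
Step 2: q = k * grad / 1000 = 4.67 * 200.2465 / 1000 = 0.93515 W/m^2
q = 0.93515 W/m^2


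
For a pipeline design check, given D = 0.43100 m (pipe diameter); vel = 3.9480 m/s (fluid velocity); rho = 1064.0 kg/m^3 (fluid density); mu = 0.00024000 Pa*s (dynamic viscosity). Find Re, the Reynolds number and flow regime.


Step 1: Re = rho*vel*D/mu = 1064.0*3.948*0.431/0.00024 = 7.5437e+06
Step 2: Re = 7.5437e+06 > 4000, so flow is turbulent.
Re = 7.5437e+06 (turbulent)


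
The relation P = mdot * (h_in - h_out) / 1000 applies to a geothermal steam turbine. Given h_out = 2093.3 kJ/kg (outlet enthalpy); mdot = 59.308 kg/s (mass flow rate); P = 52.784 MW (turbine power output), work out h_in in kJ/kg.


h_in = h_out + P * 1000 / mdot
h_in = 2093.3 + 52.784 * 1000 / 59.308
h_in = 2983.3 kJ/kg


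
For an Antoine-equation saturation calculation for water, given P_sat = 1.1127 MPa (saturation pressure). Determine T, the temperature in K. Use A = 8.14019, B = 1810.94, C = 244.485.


T = B / (A - log10(P_sat * 760 / 0.101325)) - C
T = 1810.94 / (8.14019 - log10(1.1127 * 760 / 0.101325)) - 244.485
T = 184.7784 deg C
Convert to K: 184.7784 + 273.15 = 457.93 K
T = 457.93 K


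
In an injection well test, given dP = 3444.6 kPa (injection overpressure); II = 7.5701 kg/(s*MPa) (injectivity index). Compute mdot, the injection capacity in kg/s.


mdot = II * dP / 1000
mdot = 7.5701 * 3444.6 / 1000
mdot = 26.076 kg/s


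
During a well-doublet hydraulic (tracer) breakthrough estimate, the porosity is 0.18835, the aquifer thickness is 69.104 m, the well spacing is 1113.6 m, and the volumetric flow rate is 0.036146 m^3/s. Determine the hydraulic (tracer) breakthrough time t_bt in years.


t_bt = pi * hr * phi * L^2 / (3 * Qv) / (365.25*86400)
t_bt = pi * 69.104 * 0.18835 * 1113.6^2 / (3 * 0.036146) / (365.25*86400)
t_bt = 14.818 years


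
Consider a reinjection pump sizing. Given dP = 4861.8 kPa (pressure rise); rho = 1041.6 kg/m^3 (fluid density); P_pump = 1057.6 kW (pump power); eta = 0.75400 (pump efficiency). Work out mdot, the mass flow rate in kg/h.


mdot = P_pump * rho * eta / dP
mdot = 1057.6 * 1041.6 * 0.75400 / 4861.8
mdot = 170.8428 kg/s
Convert: 170.8428 kg/s * 3600.0 = 6.1503e+05 kg/h
mdot = 6.1503e+05 kg/h


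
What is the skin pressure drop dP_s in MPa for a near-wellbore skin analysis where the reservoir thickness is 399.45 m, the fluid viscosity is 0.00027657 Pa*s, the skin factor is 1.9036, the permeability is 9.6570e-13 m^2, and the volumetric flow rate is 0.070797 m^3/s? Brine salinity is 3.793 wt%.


dP_s = S * q * mu / (2*pi*k*hr) / 1000
dP_s = 1.9036 * 0.070797 * 0.00027657 / (2*pi*9.6570e-13*399.45) / 1000
dP_s = 15.37840 kPa
Convert: 15.37840 kPa * 0.001 = 0.015378 MPa
dP_s = 0.015378 MPa


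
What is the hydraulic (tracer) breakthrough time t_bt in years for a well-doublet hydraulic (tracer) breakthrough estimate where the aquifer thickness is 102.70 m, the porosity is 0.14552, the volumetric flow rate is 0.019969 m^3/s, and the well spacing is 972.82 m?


t_bt = pi * hr * phi * L^2 / (3 * Qv) / (365.25*86400)
t_bt = pi * 102.70 * 0.14552 * 972.82^2 / (3 * 0.019969) / (365.25*86400)
t_bt = 23.503 years


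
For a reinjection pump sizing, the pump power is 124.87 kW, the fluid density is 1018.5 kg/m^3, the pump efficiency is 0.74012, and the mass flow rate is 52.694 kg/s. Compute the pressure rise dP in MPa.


dP = P_pump * rho * eta / mdot
dP = 124.87 * 1018.5 * 0.74012 / 52.694
dP = 1786.324 kPa
Convert: 1786.324 kPa * 0.001 = 1.7863 MPa
dP = 1.7863 MPa


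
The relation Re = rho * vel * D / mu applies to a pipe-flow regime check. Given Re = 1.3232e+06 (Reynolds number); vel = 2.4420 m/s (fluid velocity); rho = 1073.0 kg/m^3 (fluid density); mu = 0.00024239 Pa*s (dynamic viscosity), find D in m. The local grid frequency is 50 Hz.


D = Re * mu / (rho * vel)
D = 1.3232e+06 * 0.00024239 / (1073.0 * 2.4420)
D = 0.12240 m
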